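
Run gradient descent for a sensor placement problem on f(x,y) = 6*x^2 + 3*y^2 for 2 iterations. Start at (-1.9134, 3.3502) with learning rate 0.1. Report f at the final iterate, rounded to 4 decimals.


Gradient descent on f(x,y) = 6*x^2 + 3*y^2.
Starting point: (-1.9134, 3.3502), alpha = 0.1
Step 1: grad_x = 2*6*-1.9134 = -22.9608, grad_y = 2*3*3.3502 = 20.1012
  x_1 = -1.9134 - 0.1*-22.9608 = 0.3827
  y_1 = 3.3502 - 0.1*20.1012 = 1.3401
Step 2: grad_x = 2*6*0.3827 = 4.5922, grad_y = 2*3*1.3401 = 8.0405
  x_2 = 0.3827 - 0.1*4.5922 = -0.0765
  y_2 = 1.3401 - 0.1*8.0405 = 0.536
f(-0.0765, 0.536) = 6*(-0.0765)^2 + 3*0.536^2 = 0.8971


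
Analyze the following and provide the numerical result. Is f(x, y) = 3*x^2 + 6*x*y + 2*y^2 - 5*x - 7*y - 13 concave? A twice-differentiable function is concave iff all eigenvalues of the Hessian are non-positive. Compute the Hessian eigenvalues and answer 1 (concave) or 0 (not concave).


The Hessian of f(x,y) = 3*x^2 + 6*x*y + 2*y^2 - 5*x - 7*y - 13 is:
H = [[6, 6], [6, 4]]
Trace = 6 + 4 = 10
Determinant = 6*4 - (6)^2 = -12
Discriminant = (10)^2 - 4*-12 = 148.0
Eigenvalues: lambda_1 = -1.0828, lambda_2 = 11.0828
The function is not concave.

0


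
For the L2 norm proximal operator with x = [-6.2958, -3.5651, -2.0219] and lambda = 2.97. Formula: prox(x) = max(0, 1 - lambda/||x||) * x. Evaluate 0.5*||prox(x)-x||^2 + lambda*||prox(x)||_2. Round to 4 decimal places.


Step 1: Compute ||x||.
||x|| = 7.5123
Step 2: Compute scaling factor.
scale = max(0, 1 - 2.97/7.5123) = 0.6047
Step 3: prox(x) = [-3.8068, -2.1556, -1.2225]
||prox(x)|| = 4.5423
Step 4: Proximal objective.
0.5*||prox-x||^2 = 4.4105
lambda*||prox|| = 13.4906
Total = 17.9012


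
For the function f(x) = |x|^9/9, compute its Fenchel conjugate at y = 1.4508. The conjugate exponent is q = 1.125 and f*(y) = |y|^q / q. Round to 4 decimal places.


The conjugate exponent q satisfies 1/p + 1/q = 1.
p = 9, so q = 9/(9 - 1) = 1.125
|y|^q = 1.4508^1.125 = 1.5199
f*(1.4508) = 1.5199 / 1.125 = 1.351


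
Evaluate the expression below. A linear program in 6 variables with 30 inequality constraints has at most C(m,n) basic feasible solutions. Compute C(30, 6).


Each vertex corresponds to some choice of n active constraints out of m, so the number of vertices is at most C(m, n) = m! / (n!(m-n)!).
m = 30, n = 6
Numerator: 30 * 29 * 28 * 27 * 26 * 25
Denominator: 6! = 720
C(30, 6) = 593775


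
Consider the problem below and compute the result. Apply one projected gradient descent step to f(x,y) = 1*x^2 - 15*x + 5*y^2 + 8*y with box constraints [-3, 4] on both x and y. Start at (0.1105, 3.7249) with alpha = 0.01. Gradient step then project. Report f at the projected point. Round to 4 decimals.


Step 1: Compute gradient at (0.1105, 3.7249).
grad_x = 2*1*0.1105 - 15 = -14.779
grad_y = 2*5*3.7249 + 8 = 45.249
Step 2: Gradient step.
x_raw = 0.1105 - 0.01*-14.779 = 0.2583
y_raw = 3.7249 - 0.01*45.249 = 3.2724
Step 3: Project onto [-3, 4].
x_proj = clip(0.2583) = 0.2583
y_proj = clip(3.2724) = 3.2724
Step 4: Evaluate f.
f(0.2583, 3.2724) = 75.915


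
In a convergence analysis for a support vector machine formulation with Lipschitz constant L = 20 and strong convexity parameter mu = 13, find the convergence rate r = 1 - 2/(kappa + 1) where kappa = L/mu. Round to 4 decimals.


Step 1: Compute the condition number.
kappa = L/mu = 20/13 = 1.5385
Step 2: Compute the convergence rate.
r = 1 - 2/(kappa + 1) = 1 - 2*mu/(L + mu) = (L - mu)/(L + mu) = 7/33 = 0.2121


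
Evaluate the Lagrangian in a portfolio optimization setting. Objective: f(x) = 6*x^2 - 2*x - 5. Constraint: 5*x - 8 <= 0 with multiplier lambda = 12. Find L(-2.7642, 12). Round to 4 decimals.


Step 1: Evaluate f(x).
f(-2.7642) = 6*(-2.7642)^2 - 2*(-2.7642) - 5 = 46.3732
Step 2: Evaluate g(x).
g(-2.7642) = 5*-2.7642 - 8 = -21.821
Step 3: Compute Lagrangian.
L = 46.3732 + 12*-21.821 = -215.4788


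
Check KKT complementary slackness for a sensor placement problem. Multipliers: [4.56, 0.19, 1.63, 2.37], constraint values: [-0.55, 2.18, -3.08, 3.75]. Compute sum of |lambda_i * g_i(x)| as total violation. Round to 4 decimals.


KKT complementary slackness check:
lambda_1 * g_1 = 4.56 * -0.55 = -2.508
lambda_2 * g_2 = 0.19 * 2.18 = 0.4142
lambda_3 * g_3 = 1.63 * -3.08 = -5.0204
lambda_4 * g_4 = 2.37 * 3.75 = 8.8875
Total violation = 2.508 + 0.4142 + 5.0204 + 8.8875 = 16.8301


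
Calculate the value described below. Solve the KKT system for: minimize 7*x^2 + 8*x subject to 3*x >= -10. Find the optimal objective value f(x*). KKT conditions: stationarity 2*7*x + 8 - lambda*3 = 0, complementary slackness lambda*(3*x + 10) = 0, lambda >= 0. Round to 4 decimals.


Step 1: Try lambda = 0 (constraint inactive).
Stationarity: 2*7*x + 8 = 0
x* = -8/(2*7) = -4/7 = -0.5714 (rounded; the exact value -4/7 is used below)
Check constraint: 3*-0.5714 = -1.7142 >= -10 -- satisfied.
Step 2: Compute optimal value.
f(x*) = 7*(-4/7)^2 + 8*(-4/7) = -2.2857


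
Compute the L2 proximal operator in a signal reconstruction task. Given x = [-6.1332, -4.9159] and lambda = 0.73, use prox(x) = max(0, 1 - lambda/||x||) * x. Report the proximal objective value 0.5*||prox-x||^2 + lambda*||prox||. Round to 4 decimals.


Step 1: Compute ||x||.
||x|| = 7.8602
Step 2: Compute scaling factor.
scale = max(0, 1 - 0.73/7.8602) = 0.9071
Step 3: prox(x) = [-5.5636, -4.4593]
||prox(x)|| = 7.1302
Step 4: Proximal objective.
0.5*||prox-x||^2 = 0.2665
lambda*||prox|| = 5.205
Total = 5.4715


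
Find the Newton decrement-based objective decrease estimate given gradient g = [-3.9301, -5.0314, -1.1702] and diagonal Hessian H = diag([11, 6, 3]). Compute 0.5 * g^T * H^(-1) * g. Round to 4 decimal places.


Step 1: H is diagonal, so H^(-1) * g = [-0.3573, -0.8386, -0.3901].
Step 2: g^T H^(-1) g = sum_i g_i^2 / H_ii
  = (-3.9301)^2/11 + (-5.0314)^2/6 + (-1.1702)^2/3
  = 1.4042 + 4.2192 + 0.4565 = 6.0798
Step 3: Objective decrease = 0.5 * g^T H^(-1) g = 3.0399


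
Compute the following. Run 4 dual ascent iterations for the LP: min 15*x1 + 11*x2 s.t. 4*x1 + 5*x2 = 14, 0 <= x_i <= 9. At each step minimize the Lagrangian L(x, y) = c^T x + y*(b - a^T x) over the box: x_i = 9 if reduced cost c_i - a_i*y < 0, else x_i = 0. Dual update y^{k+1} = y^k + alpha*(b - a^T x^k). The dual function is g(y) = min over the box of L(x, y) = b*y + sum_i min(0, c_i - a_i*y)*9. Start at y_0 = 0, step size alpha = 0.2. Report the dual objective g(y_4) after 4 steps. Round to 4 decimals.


Dual ascent for LP: min 15*x1 + 11*x2, 4*x1 + 5*x2 = 14, 0 <= x_i <= 9
Step 1: y^k = 0.0, reduced costs: (15.0, 11.0)
  x^k = (0.0, 0.0), subgradient = b - a^T x = 14.0
  y^{k+1} = 0.0 + 0.2*14.0 = 2.8
Step 2: y^k = 2.8, reduced costs: (3.8, -3.0)
  x^k = (0.0, 9.0), subgradient = b - a^T x = -31.0
  y^{k+1} = 2.8 + 0.2*-31.0 = -3.4
Step 3: y^k = -3.4, reduced costs: (28.6, 28.0)
  x^k = (0.0, 0.0), subgradient = b - a^T x = 14.0
  y^{k+1} = -3.4 + 0.2*14.0 = -0.6
Step 4: y^k = -0.6, reduced costs: (17.4, 14.0)
  x^k = (0.0, 0.0), subgradient = b - a^T x = 14.0
  y^{k+1} = -0.6 + 0.2*14.0 = 2.2
Dual objective at y_4 = 2.2: reduced costs (6.2, 0.0), box minimizer x = (0.0, 0.0)
g(y_4) = b*y + (c1 - a1*y)*x1 + (c2 - a2*y)*x2 = 14*2.2 + 6.2*0.0 + 0.0*0.0 = 30.8 + 0.0 + 0.0 = 30.8


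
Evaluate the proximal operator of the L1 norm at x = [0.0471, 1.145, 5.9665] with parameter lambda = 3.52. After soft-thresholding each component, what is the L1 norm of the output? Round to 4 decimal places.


Soft-thresholding with lambda = 3.52:
prox(0.0471) = sign(0.0471)*max(|0.0471| - 3.52, 0) = 0.0
prox(1.145) = sign(1.145)*max(|1.145| - 3.52, 0) = 0.0
prox(5.9665) = sign(5.9665)*max(|5.9665| - 3.52, 0) = 2.4465
prox(x) = [0.0, 0.0, 2.4465]
||prox(x)||_1 = 0.0 + 0.0 + 2.4465 = 2.4465


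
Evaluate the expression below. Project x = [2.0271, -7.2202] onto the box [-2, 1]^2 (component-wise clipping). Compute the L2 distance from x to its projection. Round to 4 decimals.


Project each component onto [-2, 1].
clip(2.0271) = 1.0, clip(-7.2202) = -2.0
Projection = [1.0, -2.0]
Squared diffs: [1.0549, 27.2505]
Distance = sqrt(28.3054) = 5.3203


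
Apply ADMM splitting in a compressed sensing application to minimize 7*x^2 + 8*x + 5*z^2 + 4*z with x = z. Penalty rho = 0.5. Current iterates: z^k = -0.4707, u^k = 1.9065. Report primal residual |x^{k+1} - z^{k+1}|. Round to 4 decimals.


ADMM iteration with rho = 0.5, z^k = -0.4707, u^k = 1.9065
Step 1: x-update.
Minimize 7*x^2 + 8*x + (0.5/2)*(x + 0.4707 + 1.9065)^2
FOC: (2*7 + 0.5)*x = -8 + 0.5*(-0.4707 - 1.9065)
x^{k+1} = -0.6337
Step 2: z-update.
Minimize 5*z^2 + 4*z + (0.5/2)*(-0.6337 - z + 1.9065)^2
FOC: (2*5 + 0.5)*z = -4 + 0.5*(-0.6337 + 1.9065)
z^{k+1} = -0.3203
Step 3: u-update.
u^{k+1} = 1.9065 - 0.6337 + 0.3203 = 1.5931
Step 4: Primal residual = |-0.6337 + 0.3203| = 0.3134


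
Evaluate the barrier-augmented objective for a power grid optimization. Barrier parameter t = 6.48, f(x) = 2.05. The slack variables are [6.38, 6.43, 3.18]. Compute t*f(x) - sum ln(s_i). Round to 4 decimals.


Step 1: Compute log-barrier.
ln values: [1.8532, 1.861, 1.1569]
phi = -(1.8532 + 1.861 + 1.1569) = -4.871
Step 2: Compute augmented objective.
t*f(x) = 6.48*2.05 = 13.284
Total = 13.284 - 4.871 = 8.413


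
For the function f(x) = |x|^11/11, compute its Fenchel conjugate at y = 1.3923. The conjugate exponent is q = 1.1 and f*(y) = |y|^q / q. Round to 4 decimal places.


The conjugate exponent q satisfies 1/p + 1/q = 1.
p = 11, so q = 11/(11 - 1) = 1.1
|y|^q = 1.3923^1.1 = 1.4392
f*(1.3923) = 1.4392 / 1.1 = 1.3083


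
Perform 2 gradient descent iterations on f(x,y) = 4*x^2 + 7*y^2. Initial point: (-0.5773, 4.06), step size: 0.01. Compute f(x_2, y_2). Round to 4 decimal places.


Gradient descent on f(x,y) = 4*x^2 + 7*y^2.
Starting point: (-0.5773, 4.06), alpha = 0.01
Step 1: grad_x = 2*4*-0.5773 = -4.6184, grad_y = 2*7*4.06 = 56.84
  x_1 = -0.5773 - 0.01*-4.6184 = -0.5311
  y_1 = 4.06 - 0.01*56.84 = 3.4916
Step 2: grad_x = 2*4*-0.5311 = -4.2489, grad_y = 2*7*3.4916 = 48.8824
  x_2 = -0.5311 - 0.01*-4.2489 = -0.4886
  y_2 = 3.4916 - 0.01*48.8824 = 3.0028
f(-0.4886, 3.0028) = 4*(-0.4886)^2 + 7*3.0028^2 = 64.0717


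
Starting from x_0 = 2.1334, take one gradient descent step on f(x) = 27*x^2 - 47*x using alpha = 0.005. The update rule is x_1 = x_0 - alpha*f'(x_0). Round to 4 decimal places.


We compute the gradient at x_0 and apply the update.
f'(x) = 54*x - 47
f'(2.1334) = 54*2.1334 - 47 = 68.2036
x_1 = 2.1334 - 0.005*68.2036 = 1.7924


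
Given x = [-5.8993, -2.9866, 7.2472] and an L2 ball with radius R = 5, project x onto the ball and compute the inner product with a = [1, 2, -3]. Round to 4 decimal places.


Step 1: Compute ||x|| (intermediates to 6 decimals).
||x|| = sqrt((-5.8993)^2 + (-2.9866)^2 + 7.2472^2) = 9.810373
Step 2: Project.
Since ||x|| > R, scale = R/||x|| = 5/9.810373 = 0.509665, proj(x) = scale * x
proj(x) = [-3.006667, -1.522165, 3.693644]
Step 3: Dot product.
a^T * proj(x) = 1*(-3.006667) + 2*(-1.522165) - 3*3.693644 = -17.1319


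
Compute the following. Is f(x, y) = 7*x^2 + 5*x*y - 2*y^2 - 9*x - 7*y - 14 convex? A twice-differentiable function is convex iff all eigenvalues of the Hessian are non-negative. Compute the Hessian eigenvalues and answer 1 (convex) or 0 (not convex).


The Hessian of f(x,y) = 7*x^2 + 5*x*y - 2*y^2 - 9*x - 7*y - 14 is:
H = [[14, 5], [5, -4]]
Trace = 14 - 4 = 10
Determinant = 14*-4 - (5)^2 = -81
Discriminant = (10)^2 - 4*-81 = 424.0
Eigenvalues: lambda_1 = -5.2956, lambda_2 = 15.2956
The function is not convex.

0


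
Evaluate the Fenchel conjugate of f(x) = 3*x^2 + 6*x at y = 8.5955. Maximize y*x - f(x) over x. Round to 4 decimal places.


f*(y) = sup_x {y*x - a*x^2 - b*x} = sup_x {(y-b)*x - a*x^2}
FOC: (y - b) - 2a*x = 0 => x* = (y - b)/(2a)
x* = (8.5955 - 6)/(2*3) = 0.4326
f*(8.5955) = (y-b)^2/(4a) = (8.5955 - 6)^2/(4*3)
= 6.7366/12 = 0.5614


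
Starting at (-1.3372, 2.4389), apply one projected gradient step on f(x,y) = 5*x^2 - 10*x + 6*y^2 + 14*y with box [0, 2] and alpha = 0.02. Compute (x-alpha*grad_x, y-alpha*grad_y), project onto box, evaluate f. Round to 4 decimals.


Step 1: Compute gradient at (-1.3372, 2.4389).
grad_x = 2*5*-1.3372 - 10 = -23.372
grad_y = 2*6*2.4389 + 14 = 43.2668
Step 2: Gradient step.
x_raw = -1.3372 - 0.02*-23.372 = -0.8698
y_raw = 2.4389 - 0.02*43.2668 = 1.5736
Step 3: Project onto [0, 2].
x_proj = clip(-0.8698) = 0.0
y_proj = clip(1.5736) = 1.5736
Step 4: Evaluate f.
f(0.0, 1.5736) = 36.8865


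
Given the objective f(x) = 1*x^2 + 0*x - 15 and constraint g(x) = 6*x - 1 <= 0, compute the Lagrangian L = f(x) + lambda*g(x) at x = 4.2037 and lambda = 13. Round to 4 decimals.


Step 1: Evaluate f(x).
f(4.2037) = 1*4.2037^2 + 0*4.2037 - 15 = 2.6711
Step 2: Evaluate g(x).
g(4.2037) = 6*4.2037 - 1 = 24.2222
Step 3: Compute Lagrangian.
L = 2.6711 + 13*24.2222 = 317.5597


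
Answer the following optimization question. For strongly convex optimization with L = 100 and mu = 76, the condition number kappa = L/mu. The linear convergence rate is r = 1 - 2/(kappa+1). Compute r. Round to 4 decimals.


Step 1: Compute the condition number.
kappa = L/mu = 100/76 = 1.3158
Step 2: Compute the convergence rate.
r = 1 - 2/(kappa + 1) = 1 - 2*mu/(L + mu) = (L - mu)/(L + mu) = 24/176 = 0.1364


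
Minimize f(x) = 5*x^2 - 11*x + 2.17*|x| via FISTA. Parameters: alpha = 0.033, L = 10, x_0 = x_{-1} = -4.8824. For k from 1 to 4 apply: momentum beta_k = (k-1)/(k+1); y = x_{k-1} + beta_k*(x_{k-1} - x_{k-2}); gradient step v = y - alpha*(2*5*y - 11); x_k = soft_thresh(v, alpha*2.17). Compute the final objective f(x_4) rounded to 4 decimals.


FISTA on f(x) = 5*x^2 - 11*x + 2.17*|x|
L = 10, alpha = 0.033
Iteration 1: beta = 0.0, y = -4.8824 + 0.0*(-4.8824 + 4.8824) = -4.8824
  grad(y) = -59.824, v = y - alpha*grad = -2.9082
  prox(v) = soft_thresh(-2.9082, 0.0716) = -2.8366
Iteration 2: beta = 0.3333, y = -2.8366 + 0.3333*(-2.8366 + 4.8824) = -2.1547
  grad(y) = -32.5466, v = y - alpha*grad = -1.0806
  prox(v) = soft_thresh(-1.0806, 0.0716) = -1.009
Iteration 3: beta = 0.5, y = -1.009 + 0.5*(-1.009 + 2.8366) = -0.0952
  grad(y) = -11.9522, v = y - alpha*grad = 0.2992
  prox(v) = soft_thresh(0.2992, 0.0716) = 0.2276
Iteration 4: beta = 0.6, y = 0.2276 + 0.6*(0.2276 + 1.009) = 0.9696
  grad(y) = -1.3045, v = y - alpha*grad = 1.0126
  prox(v) = soft_thresh(1.0126, 0.0716) = 0.941
f(x_4) = 5*0.941^2 - 11*0.941 + 2.17*|0.941| = -3.8816


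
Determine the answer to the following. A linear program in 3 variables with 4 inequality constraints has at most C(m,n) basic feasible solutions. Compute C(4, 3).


Each vertex corresponds to some choice of n active constraints out of m, so the number of vertices is at most C(m, n) = m! / (n!(m-n)!).
m = 4, n = 3
Numerator: 4 * 3 * 2
Denominator: 3! = 6
C(4, 3) = 4


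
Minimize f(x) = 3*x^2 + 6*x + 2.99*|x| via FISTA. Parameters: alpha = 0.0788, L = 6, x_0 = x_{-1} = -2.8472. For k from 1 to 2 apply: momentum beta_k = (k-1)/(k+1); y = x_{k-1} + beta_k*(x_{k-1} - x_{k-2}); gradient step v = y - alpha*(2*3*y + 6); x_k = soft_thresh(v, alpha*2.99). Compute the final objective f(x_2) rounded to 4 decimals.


FISTA on f(x) = 3*x^2 + 6*x + 2.99*|x|
L = 6, alpha = 0.0788
Iteration 1: beta = 0.0, y = -2.8472 + 0.0*(-2.8472 + 2.8472) = -2.8472
  grad(y) = -11.0832, v = y - alpha*grad = -1.9738
  prox(v) = soft_thresh(-1.9738, 0.2356) = -1.7382
Iteration 2: beta = 0.3333, y = -1.7382 + 0.3333*(-1.7382 + 2.8472) = -1.3686
  grad(y) = -2.2115, v = y - alpha*grad = -1.1943
  prox(v) = soft_thresh(-1.1943, 0.2356) = -0.9587
f(x_2) = 3*(-0.9587)^2 + 6*(-0.9587) + 2.99*|-0.9587| = -0.1284


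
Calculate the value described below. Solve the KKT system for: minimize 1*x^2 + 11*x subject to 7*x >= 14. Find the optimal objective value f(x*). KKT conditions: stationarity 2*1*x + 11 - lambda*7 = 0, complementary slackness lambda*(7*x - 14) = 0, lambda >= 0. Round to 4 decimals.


Step 1: Try lambda = 0 (constraint inactive).
x_unc = -11/(2*1) = -5.5
Check: 7*-5.5 = -38.5 < 14 -- violated!
Step 2: Constraint must be active: 7*x = 14
x* = 14/7 = 2.0
lambda = (2*1*2.0 + 11)/7 = 2.1429
Step 3: Compute optimal value.
f(x*) = 1*2.0^2 + 11*2.0 = 26.0


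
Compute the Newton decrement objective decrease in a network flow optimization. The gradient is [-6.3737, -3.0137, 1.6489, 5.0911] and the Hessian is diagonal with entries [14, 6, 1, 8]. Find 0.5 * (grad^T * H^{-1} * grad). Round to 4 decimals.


Step 1: H is diagonal, so H^(-1) * g = [-0.4553, -0.5023, 1.6489, 0.6364].
Step 2: g^T H^(-1) g = sum_i g_i^2 / H_ii
  = (-6.3737)^2/14 + (-3.0137)^2/6 + (1.6489)^2/1 + (5.0911)^2/8
  = 2.9017 + 1.5137 + 2.7189 + 3.2399 = 10.3742
Step 3: Objective decrease = 0.5 * g^T H^(-1) g = 5.1871


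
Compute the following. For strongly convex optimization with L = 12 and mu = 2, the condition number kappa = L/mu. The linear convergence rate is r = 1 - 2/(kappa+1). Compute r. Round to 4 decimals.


Step 1: Compute the condition number.
kappa = L/mu = 12/2 = 6.0
Step 2: Compute the convergence rate.
r = 1 - 2/(kappa + 1) = 1 - 2*mu/(L + mu) = (L - mu)/(L + mu) = 10/14 = 0.7143


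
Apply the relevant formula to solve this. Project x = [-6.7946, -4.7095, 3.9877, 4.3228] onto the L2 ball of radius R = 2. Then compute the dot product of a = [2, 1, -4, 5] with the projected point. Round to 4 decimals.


Step 1: Compute ||x|| (intermediates to 6 decimals).
||x|| = sqrt((-6.7946)^2 + (-4.7095)^2 + 3.9877^2 + 4.3228^2) = 10.145656
Step 2: Project.
Since ||x|| > R, scale = R/||x|| = 2/10.145656 = 0.197129, proj(x) = scale * x
proj(x) = [-1.339413, -0.928379, 0.786091, 0.852149]
Step 3: Dot product.
a^T * proj(x) = 2*(-1.339413) + 1*(-0.928379) - 4*0.786091 + 5*0.852149 = -2.4908


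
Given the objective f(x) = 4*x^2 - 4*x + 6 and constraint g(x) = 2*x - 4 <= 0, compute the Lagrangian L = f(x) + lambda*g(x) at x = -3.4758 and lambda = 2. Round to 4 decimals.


Step 1: Evaluate f(x).
f(-3.4758) = 4*(-3.4758)^2 - 4*(-3.4758) + 6 = 68.2279
Step 2: Evaluate g(x).
g(-3.4758) = 2*-3.4758 - 4 = -10.9516
Step 3: Compute Lagrangian.
L = 68.2279 + 2*-10.9516 = 46.3247


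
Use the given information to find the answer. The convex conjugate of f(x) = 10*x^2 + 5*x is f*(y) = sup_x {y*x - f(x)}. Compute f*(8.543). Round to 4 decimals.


f*(y) = sup_x {y*x - a*x^2 - b*x} = sup_x {(y-b)*x - a*x^2}
FOC: (y - b) - 2a*x = 0 => x* = (y - b)/(2a)
x* = (8.543 - 5)/(2*10) = 0.1772
f*(8.543) = (y-b)^2/(4a) = (8.543 - 5)^2/(4*10)
= 12.5528/40 = 0.3138


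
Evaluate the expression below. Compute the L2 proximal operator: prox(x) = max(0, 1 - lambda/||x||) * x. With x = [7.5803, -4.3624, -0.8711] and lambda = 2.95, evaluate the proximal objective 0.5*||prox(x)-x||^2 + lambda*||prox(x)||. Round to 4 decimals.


Step 1: Compute ||x||.
||x|| = 8.7892
Step 2: Compute scaling factor.
scale = max(0, 1 - 2.95/8.7892) = 0.6644
Step 3: prox(x) = [5.0361, -2.8982, -0.5787]
||prox(x)|| = 5.8392
Step 4: Proximal objective.
0.5*||prox-x||^2 = 4.3513
lambda*||prox|| = 17.2256
Total = 21.5769


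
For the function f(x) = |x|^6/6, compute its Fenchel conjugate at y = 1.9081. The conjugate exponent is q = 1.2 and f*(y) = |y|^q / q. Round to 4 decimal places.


The conjugate exponent q satisfies 1/p + 1/q = 1.
p = 6, so q = 6/(6 - 1) = 1.2
|y|^q = 1.9081^1.2 = 2.1713
f*(1.9081) = 2.1713 / 1.2 = 1.8094


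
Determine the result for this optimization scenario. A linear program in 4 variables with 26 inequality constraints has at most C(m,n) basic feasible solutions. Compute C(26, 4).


Each vertex corresponds to some choice of n active constraints out of m, so the number of vertices is at most C(m, n) = m! / (n!(m-n)!).
m = 26, n = 4
Numerator: 26 * 25 * 24 * 23
Denominator: 4! = 24
C(26, 4) = 14950


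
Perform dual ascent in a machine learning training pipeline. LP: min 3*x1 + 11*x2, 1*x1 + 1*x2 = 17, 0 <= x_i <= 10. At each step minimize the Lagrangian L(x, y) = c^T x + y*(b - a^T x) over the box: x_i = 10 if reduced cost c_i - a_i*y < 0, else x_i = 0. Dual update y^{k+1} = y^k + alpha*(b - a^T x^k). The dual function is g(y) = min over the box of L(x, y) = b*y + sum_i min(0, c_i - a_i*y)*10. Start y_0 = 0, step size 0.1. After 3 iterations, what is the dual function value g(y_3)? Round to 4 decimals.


Dual ascent for LP: min 3*x1 + 11*x2, 1*x1 + 1*x2 = 17, 0 <= x_i <= 10
Step 1: y^k = 0.0, reduced costs: (3.0, 11.0)
  x^k = (0.0, 0.0), subgradient = b - a^T x = 17.0
  y^{k+1} = 0.0 + 0.1*17.0 = 1.7
Step 2: y^k = 1.7, reduced costs: (1.3, 9.3)
  x^k = (0.0, 0.0), subgradient = b - a^T x = 17.0
  y^{k+1} = 1.7 + 0.1*17.0 = 3.4
Step 3: y^k = 3.4, reduced costs: (-0.4, 7.6)
  x^k = (10.0, 0.0), subgradient = b - a^T x = 7.0
  y^{k+1} = 3.4 + 0.1*7.0 = 4.1
Dual objective at y_3 = 4.1: reduced costs (-1.1, 6.9), box minimizer x = (10.0, 0.0)
g(y_3) = b*y + (c1 - a1*y)*x1 + (c2 - a2*y)*x2 = 17*4.1 + (-1.1)*10.0 + 6.9*0.0 = 69.7 - 11.0 + 0.0 = 58.7


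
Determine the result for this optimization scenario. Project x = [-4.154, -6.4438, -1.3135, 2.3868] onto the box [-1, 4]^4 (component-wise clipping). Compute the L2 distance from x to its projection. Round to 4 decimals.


Project each component onto [-1, 4].
clip(-4.154) = -1.0, clip(-6.4438) = -1.0, clip(-1.3135) = -1.0, clip(2.3868) = 2.3868
Projection = [-1.0, -1.0, -1.0, 2.3868]
Squared diffs: [9.9477, 29.635, 0.0983, 0.0]
Distance = sqrt(39.681) = 6.2993


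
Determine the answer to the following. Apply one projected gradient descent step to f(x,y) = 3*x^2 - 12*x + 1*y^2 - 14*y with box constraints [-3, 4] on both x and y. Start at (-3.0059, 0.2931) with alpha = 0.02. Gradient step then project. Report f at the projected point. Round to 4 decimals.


Step 1: Compute gradient at (-3.0059, 0.2931).
grad_x = 2*3*-3.0059 - 12 = -30.0354
grad_y = 2*1*0.2931 - 14 = -13.4138
Step 2: Gradient step.
x_raw = -3.0059 - 0.02*-30.0354 = -2.4052
y_raw = 0.2931 - 0.02*-13.4138 = 0.5614
Step 3: Project onto [-3, 4].
x_proj = clip(-2.4052) = -2.4052
y_proj = clip(0.5614) = 0.5614
Step 4: Evaluate f.
f(-2.4052, 0.5614) = 38.673


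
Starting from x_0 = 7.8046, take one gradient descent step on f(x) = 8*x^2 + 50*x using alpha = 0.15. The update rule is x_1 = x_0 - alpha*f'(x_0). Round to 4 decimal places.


We compute the gradient at x_0 and apply the update.
f'(x) = 16*x + 50
f'(7.8046) = 16*7.8046 + 50 = 174.8736
x_1 = 7.8046 - 0.15*174.8736 = -18.4264


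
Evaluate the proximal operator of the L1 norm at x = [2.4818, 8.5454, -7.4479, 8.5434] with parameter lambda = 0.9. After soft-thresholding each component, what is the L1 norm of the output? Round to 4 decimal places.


Soft-thresholding with lambda = 0.9:
prox(2.4818) = sign(2.4818)*max(|2.4818| - 0.9, 0) = 1.5818
prox(8.5454) = sign(8.5454)*max(|8.5454| - 0.9, 0) = 7.6454
prox(-7.4479) = sign(-7.4479)*max(|-7.4479| - 0.9, 0) = -6.5479
prox(8.5434) = sign(8.5434)*max(|8.5434| - 0.9, 0) = 7.6434
prox(x) = [1.5818, 7.6454, -6.5479, 7.6434]
||prox(x)||_1 = 1.5818 + 7.6454 + 6.5479 + 7.6434 = 23.4185


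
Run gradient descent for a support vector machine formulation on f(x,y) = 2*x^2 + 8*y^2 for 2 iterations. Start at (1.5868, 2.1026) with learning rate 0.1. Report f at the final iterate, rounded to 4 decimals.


Gradient descent on f(x,y) = 2*x^2 + 8*y^2.
Starting point: (1.5868, 2.1026), alpha = 0.1
Step 1: grad_x = 2*2*1.5868 = 6.3472, grad_y = 2*8*2.1026 = 33.6416
  x_1 = 1.5868 - 0.1*6.3472 = 0.9521
  y_1 = 2.1026 - 0.1*33.6416 = -1.2616
Step 2: grad_x = 2*2*0.9521 = 3.8083, grad_y = 2*8*-1.2616 = -20.185
  x_2 = 0.9521 - 0.1*3.8083 = 0.5712
  y_2 = -1.2616 - 0.1*-20.185 = 0.7569
f(0.5712, 0.7569) = 2*0.5712^2 + 8*0.7569^2 = 5.2363


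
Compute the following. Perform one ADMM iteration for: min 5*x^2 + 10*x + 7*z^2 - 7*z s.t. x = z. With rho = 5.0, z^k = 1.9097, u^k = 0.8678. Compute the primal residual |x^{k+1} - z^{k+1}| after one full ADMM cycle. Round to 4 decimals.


ADMM iteration with rho = 5.0, z^k = 1.9097, u^k = 0.8678
Step 1: x-update.
Minimize 5*x^2 + 10*x + (5.0/2)*(x - 1.9097 + 0.8678)^2
FOC: (2*5 + 5.0)*x = -10 + 5.0*(1.9097 - 0.8678)
x^{k+1} = -0.3194
Step 2: z-update.
Minimize 7*z^2 - 7*z + (5.0/2)*(-0.3194 - z + 0.8678)^2
FOC: (2*7 + 5.0)*z = 7 + 5.0*(-0.3194 + 0.8678)
z^{k+1} = 0.5127
Step 3: u-update.
u^{k+1} = 0.8678 - 0.3194 - 0.5127 = 0.0357
Step 4: Primal residual = |-0.3194 - 0.5127| = 0.8321


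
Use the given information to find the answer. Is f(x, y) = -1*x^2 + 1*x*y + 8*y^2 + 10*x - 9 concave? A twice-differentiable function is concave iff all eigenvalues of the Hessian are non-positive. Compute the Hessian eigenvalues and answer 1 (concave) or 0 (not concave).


The Hessian of f(x,y) = -1*x^2 + 1*x*y + 8*y^2 + 10*x - 9 is:
H = [[-2, 1], [1, 16]]
Trace = -2 + 16 = 14
Determinant = -2*16 - (1)^2 = -33
Discriminant = (14)^2 - 4*-33 = 328.0
Eigenvalues: lambda_1 = -2.0554, lambda_2 = 16.0554
The function is not concave.

0


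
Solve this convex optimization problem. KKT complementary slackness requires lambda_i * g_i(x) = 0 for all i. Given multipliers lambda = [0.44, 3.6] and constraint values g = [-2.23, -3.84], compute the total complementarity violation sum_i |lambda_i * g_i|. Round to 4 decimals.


KKT complementary slackness check:
lambda_1 * g_1 = 0.44 * -2.23 = -0.9812
lambda_2 * g_2 = 3.6 * -3.84 = -13.824
Total violation = 0.9812 + 13.824 = 14.8052


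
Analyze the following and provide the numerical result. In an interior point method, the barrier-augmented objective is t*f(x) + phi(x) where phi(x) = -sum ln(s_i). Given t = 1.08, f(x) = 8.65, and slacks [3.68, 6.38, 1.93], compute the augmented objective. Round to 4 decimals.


Step 1: Compute log-barrier.
ln values: [1.3029, 1.8532, 0.6575]
phi = -(1.3029 + 1.8532 + 0.6575) = -3.8136
Step 2: Compute augmented objective.
t*f(x) = 1.08*8.65 = 9.342
Total = 9.342 - 3.8136 = 5.5284


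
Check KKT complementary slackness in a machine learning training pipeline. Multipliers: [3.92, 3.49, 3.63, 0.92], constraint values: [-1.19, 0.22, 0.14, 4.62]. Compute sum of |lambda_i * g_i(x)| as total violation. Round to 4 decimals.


KKT complementary slackness check:
lambda_1 * g_1 = 3.92 * -1.19 = -4.6648
lambda_2 * g_2 = 3.49 * 0.22 = 0.7678
lambda_3 * g_3 = 3.63 * 0.14 = 0.5082
lambda_4 * g_4 = 0.92 * 4.62 = 4.2504
Total violation = 4.6648 + 0.7678 + 0.5082 + 4.2504 = 10.1912


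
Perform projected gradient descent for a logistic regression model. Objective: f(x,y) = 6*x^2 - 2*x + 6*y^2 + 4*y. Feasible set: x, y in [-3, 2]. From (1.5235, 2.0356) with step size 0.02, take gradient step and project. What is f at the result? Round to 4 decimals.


Step 1: Compute gradient at (1.5235, 2.0356).
grad_x = 2*6*1.5235 - 2 = 16.282
grad_y = 2*6*2.0356 + 4 = 28.4272
Step 2: Gradient step.
x_raw = 1.5235 - 0.02*16.282 = 1.1979
y_raw = 2.0356 - 0.02*28.4272 = 1.4671
Step 3: Project onto [-3, 2].
x_proj = clip(1.1979) = 1.1979
y_proj = clip(1.4671) = 1.4671
Step 4: Evaluate f.
f(1.1979, 1.4671) = 24.9952


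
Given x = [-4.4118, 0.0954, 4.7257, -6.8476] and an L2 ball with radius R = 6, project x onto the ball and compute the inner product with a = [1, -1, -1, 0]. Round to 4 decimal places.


Step 1: Compute ||x|| (intermediates to 6 decimals).
||x|| = sqrt((-4.4118)^2 + 0.0954^2 + 4.7257^2 + (-6.8476)^2) = 9.417799
Step 2: Project.
Since ||x|| > R, scale = R/||x|| = 6/9.417799 = 0.637092, proj(x) = scale * x
proj(x) = [-2.810722, 0.060779, 3.010706, -4.362551]
Step 3: Dot product.
a^T * proj(x) = 1*(-2.810722) - 1*0.060779 - 1*3.010706 + 0*(-4.362551) = -5.8822


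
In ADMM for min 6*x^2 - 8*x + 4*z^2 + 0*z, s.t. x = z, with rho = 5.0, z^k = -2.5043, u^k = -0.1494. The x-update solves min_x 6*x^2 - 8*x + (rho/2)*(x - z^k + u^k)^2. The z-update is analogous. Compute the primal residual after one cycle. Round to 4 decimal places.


ADMM iteration with rho = 5.0, z^k = -2.5043, u^k = -0.1494
Step 1: x-update.
Minimize 6*x^2 - 8*x + (5.0/2)*(x + 2.5043 - 0.1494)^2
FOC: (2*6 + 5.0)*x = 8 + 5.0*(-2.5043 + 0.1494)
x^{k+1} = -0.222
Step 2: z-update.
Minimize 4*z^2 + 0*z + (5.0/2)*(-0.222 - z - 0.1494)^2
FOC: (2*4 + 5.0)*z = 0 + 5.0*(-0.222 - 0.1494)
z^{k+1} = -0.1429
Step 3: u-update.
u^{k+1} = -0.1494 - 0.222 + 0.1429 = -0.2286
Step 4: Primal residual = |-0.222 + 0.1429| = 0.0792


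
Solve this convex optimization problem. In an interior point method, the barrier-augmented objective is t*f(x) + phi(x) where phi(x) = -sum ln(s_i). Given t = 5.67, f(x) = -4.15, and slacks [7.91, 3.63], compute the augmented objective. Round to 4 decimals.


Step 1: Compute log-barrier.
ln values: [2.0681, 1.2892]
phi = -(2.0681 + 1.2892) = -3.3574
Step 2: Compute augmented objective.
t*f(x) = 5.67*-4.15 = -23.5305
Total = -23.5305 - 3.3574 = -26.8879


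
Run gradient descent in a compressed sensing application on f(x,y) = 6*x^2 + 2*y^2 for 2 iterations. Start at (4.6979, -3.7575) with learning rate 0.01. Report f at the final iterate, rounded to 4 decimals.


Gradient descent on f(x,y) = 6*x^2 + 2*y^2.
Starting point: (4.6979, -3.7575), alpha = 0.01
Step 1: grad_x = 2*6*4.6979 = 56.3748, grad_y = 2*2*-3.7575 = -15.03
  x_1 = 4.6979 - 0.01*56.3748 = 4.1342
  y_1 = -3.7575 - 0.01*-15.03 = -3.6072
Step 2: grad_x = 2*6*4.1342 = 49.6098, grad_y = 2*2*-3.6072 = -14.4288
  x_2 = 4.1342 - 0.01*49.6098 = 3.6381
  y_2 = -3.6072 - 0.01*-14.4288 = -3.4629
f(3.6381, -3.4629) = 6*3.6381^2 + 2*(-3.4629)^2 = 103.3961


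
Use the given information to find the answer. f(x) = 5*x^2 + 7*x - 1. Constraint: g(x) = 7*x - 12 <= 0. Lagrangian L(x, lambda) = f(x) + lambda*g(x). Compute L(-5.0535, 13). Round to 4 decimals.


Step 1: Evaluate f(x).
f(-5.0535) = 5*(-5.0535)^2 + 7*(-5.0535) - 1 = 91.3148
Step 2: Evaluate g(x).
g(-5.0535) = 7*-5.0535 - 12 = -47.3745
Step 3: Compute Lagrangian.
L = 91.3148 + 13*-47.3745 = -524.5537


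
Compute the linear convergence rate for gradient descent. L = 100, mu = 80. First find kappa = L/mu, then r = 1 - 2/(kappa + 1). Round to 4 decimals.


Step 1: Compute the condition number.
kappa = L/mu = 100/80 = 1.25
Step 2: Compute the convergence rate.
r = 1 - 2/(kappa + 1) = 1 - 2*mu/(L + mu) = (L - mu)/(L + mu) = 20/180 = 0.1111


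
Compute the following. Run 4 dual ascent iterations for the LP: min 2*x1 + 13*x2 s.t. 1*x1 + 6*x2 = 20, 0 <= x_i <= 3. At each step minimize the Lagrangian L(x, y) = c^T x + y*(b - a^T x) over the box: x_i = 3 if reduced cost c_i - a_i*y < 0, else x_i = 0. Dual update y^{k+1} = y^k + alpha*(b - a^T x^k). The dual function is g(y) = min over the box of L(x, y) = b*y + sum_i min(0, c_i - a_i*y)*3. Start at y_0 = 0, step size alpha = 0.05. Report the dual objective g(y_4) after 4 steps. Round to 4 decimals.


Dual ascent for LP: min 2*x1 + 13*x2, 1*x1 + 6*x2 = 20, 0 <= x_i <= 3
Step 1: y^k = 0.0, reduced costs: (2.0, 13.0)
  x^k = (0.0, 0.0), subgradient = b - a^T x = 20.0
  y^{k+1} = 0.0 + 0.05*20.0 = 1.0
Step 2: y^k = 1.0, reduced costs: (1.0, 7.0)
  x^k = (0.0, 0.0), subgradient = b - a^T x = 20.0
  y^{k+1} = 1.0 + 0.05*20.0 = 2.0
Step 3: y^k = 2.0, reduced costs: (0.0, 1.0)
  x^k = (0.0, 0.0), subgradient = b - a^T x = 20.0
  y^{k+1} = 2.0 + 0.05*20.0 = 3.0
Step 4: y^k = 3.0, reduced costs: (-1.0, -5.0)
  x^k = (3.0, 3.0), subgradient = b - a^T x = -1.0
  y^{k+1} = 3.0 + 0.05*-1.0 = 2.95
Dual objective at y_4 = 2.95: reduced costs (-0.95, -4.7), box minimizer x = (3.0, 3.0)
g(y_4) = b*y + (c1 - a1*y)*x1 + (c2 - a2*y)*x2 = 20*2.95 + (-0.95)*3.0 + (-4.7)*3.0 = 59.0 - 2.85 - 14.1 = 42.05


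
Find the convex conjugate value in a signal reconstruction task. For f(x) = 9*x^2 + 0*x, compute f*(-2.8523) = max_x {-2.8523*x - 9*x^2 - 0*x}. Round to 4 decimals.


f*(y) = sup_x {y*x - a*x^2 - b*x} = sup_x {(y-b)*x - a*x^2}
FOC: (y - b) - 2a*x = 0 => x* = (y - b)/(2a)
x* = (-2.8523 - 0)/(2*9) = -0.1585
f*(-2.8523) = (y-b)^2/(4a) = (-2.8523 - 0)^2/(4*9)
= 8.1356/36 = 0.226


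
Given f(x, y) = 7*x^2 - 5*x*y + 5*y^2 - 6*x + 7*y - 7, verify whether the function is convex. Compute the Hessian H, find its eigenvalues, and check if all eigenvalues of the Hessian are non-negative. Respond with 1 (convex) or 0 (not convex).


The Hessian of f(x,y) = 7*x^2 - 5*x*y + 5*y^2 - 6*x + 7*y - 7 is:
H = [[14, -5], [-5, 10]]
Trace = 14 + 10 = 24
Determinant = 14*10 - (-5)^2 = 115
Discriminant = (24)^2 - 4*115 = 116.0
Eigenvalues: lambda_1 = 6.6148, lambda_2 = 17.3852
The function is convex.

1


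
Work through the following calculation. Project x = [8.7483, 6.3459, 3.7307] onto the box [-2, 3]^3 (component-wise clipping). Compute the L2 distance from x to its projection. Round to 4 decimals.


Project each component onto [-2, 3].
clip(8.7483) = 3.0, clip(6.3459) = 3.0, clip(3.7307) = 3.0
Projection = [3.0, 3.0, 3.0]
Squared diffs: [33.043, 11.195, 0.5339]
Distance = sqrt(44.7719) = 6.6912


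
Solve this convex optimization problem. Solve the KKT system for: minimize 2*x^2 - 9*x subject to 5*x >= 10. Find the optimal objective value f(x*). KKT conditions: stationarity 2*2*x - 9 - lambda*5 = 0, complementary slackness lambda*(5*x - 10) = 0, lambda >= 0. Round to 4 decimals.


Step 1: Try lambda = 0 (constraint inactive).
Stationarity: 2*2*x - 9 = 0
x* = 9/(2*2) = 2.25
Check constraint: 5*2.25 = 11.25 >= 10 -- satisfied.
Step 2: Compute optimal value.
f(x*) = 2*2.25^2 - 9*2.25 = -10.125


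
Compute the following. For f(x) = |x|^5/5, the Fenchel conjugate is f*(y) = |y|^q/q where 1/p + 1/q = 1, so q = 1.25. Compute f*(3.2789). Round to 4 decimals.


The conjugate exponent q satisfies 1/p + 1/q = 1.
p = 5, so q = 5/(5 - 1) = 1.25
|y|^q = 3.2789^1.25 = 4.4123
f*(3.2789) = 4.4123 / 1.25 = 3.5298


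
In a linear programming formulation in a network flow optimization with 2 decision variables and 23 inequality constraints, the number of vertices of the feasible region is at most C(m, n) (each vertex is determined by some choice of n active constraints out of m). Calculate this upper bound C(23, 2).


Each vertex corresponds to some choice of n active constraints out of m, so the number of vertices is at most C(m, n) = m! / (n!(m-n)!).
m = 23, n = 2
Numerator: 23 * 22
Denominator: 2! = 2
C(23, 2) = 253


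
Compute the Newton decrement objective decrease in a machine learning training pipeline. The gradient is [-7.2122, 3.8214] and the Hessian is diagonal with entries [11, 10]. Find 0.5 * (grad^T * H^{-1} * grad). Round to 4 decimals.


Step 1: H is diagonal, so H^(-1) * g = [-0.6557, 0.3821].
Step 2: g^T H^(-1) g = sum_i g_i^2 / H_ii
  = (-7.2122)^2/11 + (3.8214)^2/10
  = 4.7287 + 1.4603 = 6.189
Step 3: Objective decrease = 0.5 * g^T H^(-1) g = 3.0945


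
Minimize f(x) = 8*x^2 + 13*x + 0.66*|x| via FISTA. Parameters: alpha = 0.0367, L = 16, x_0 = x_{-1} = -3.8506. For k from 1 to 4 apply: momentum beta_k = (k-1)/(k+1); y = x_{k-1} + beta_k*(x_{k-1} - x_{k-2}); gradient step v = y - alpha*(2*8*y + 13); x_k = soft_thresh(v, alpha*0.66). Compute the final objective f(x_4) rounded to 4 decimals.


FISTA on f(x) = 8*x^2 + 13*x + 0.66*|x|
L = 16, alpha = 0.0367
Iteration 1: beta = 0.0, y = -3.8506 + 0.0*(-3.8506 + 3.8506) = -3.8506
  grad(y) = -48.6096, v = y - alpha*grad = -2.0666
  prox(v) = soft_thresh(-2.0666, 0.0242) = -2.0424
Iteration 2: beta = 0.3333, y = -2.0424 + 0.3333*(-2.0424 + 3.8506) = -1.4397
  grad(y) = -10.0348, v = y - alpha*grad = -1.0714
  prox(v) = soft_thresh(-1.0714, 0.0242) = -1.0472
Iteration 3: beta = 0.5, y = -1.0472 + 0.5*(-1.0472 + 2.0424) = -0.5496
  grad(y) = 4.207, v = y - alpha*grad = -0.704
  prox(v) = soft_thresh(-0.704, 0.0242) = -0.6797
Iteration 4: beta = 0.6, y = -0.6797 + 0.6*(-0.6797 + 1.0472) = -0.4593
  grad(y) = 5.6516, v = y - alpha*grad = -0.6667
  prox(v) = soft_thresh(-0.6667, 0.0242) = -0.6425
f(x_4) = 8*(-0.6425)^2 + 13*(-0.6425) + 0.66*|-0.6425| = -4.6259


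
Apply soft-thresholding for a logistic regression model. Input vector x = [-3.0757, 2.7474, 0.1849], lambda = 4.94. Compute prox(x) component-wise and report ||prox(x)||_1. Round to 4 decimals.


Soft-thresholding with lambda = 4.94:
prox(-3.0757) = sign(-3.0757)*max(|-3.0757| - 4.94, 0) = 0.0
prox(2.7474) = sign(2.7474)*max(|2.7474| - 4.94, 0) = 0.0
prox(0.1849) = sign(0.1849)*max(|0.1849| - 4.94, 0) = 0.0
prox(x) = [0.0, 0.0, 0.0]
||prox(x)||_1 = 0.0 + 0.0 + 0.0 = 0.0


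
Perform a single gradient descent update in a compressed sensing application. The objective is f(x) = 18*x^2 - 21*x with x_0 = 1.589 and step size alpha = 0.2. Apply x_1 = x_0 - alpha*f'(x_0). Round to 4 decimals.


We compute the gradient at x_0 and apply the update.
f'(x) = 36*x - 21
f'(1.589) = 36*1.589 - 21 = 36.204
x_1 = 1.589 - 0.2*36.204 = -5.6518


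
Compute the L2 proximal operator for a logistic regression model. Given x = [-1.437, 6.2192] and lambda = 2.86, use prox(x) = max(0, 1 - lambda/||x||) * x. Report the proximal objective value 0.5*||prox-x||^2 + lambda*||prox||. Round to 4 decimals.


Step 1: Compute ||x||.
||x|| = 6.3831
Step 2: Compute scaling factor.
scale = max(0, 1 - 2.86/6.3831) = 0.5519
Step 3: prox(x) = [-0.7931, 3.4326]
||prox(x)|| = 3.5231
Step 4: Proximal objective.
0.5*||prox-x||^2 = 4.0898
lambda*||prox|| = 10.0761
Total = 14.1657


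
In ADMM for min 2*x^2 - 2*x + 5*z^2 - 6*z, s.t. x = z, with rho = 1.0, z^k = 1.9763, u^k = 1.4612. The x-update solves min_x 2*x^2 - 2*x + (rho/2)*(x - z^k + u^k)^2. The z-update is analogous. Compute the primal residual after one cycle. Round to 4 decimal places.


ADMM iteration with rho = 1.0, z^k = 1.9763, u^k = 1.4612
Step 1: x-update.
Minimize 2*x^2 - 2*x + (1.0/2)*(x - 1.9763 + 1.4612)^2
FOC: (2*2 + 1.0)*x = 2 + 1.0*(1.9763 - 1.4612)
x^{k+1} = 0.503
Step 2: z-update.
Minimize 5*z^2 - 6*z + (1.0/2)*(0.503 - z + 1.4612)^2
FOC: (2*5 + 1.0)*z = 6 + 1.0*(0.503 + 1.4612)
z^{k+1} = 0.724
Step 3: u-update.
u^{k+1} = 1.4612 + 0.503 - 0.724 = 1.2402
Step 4: Primal residual = |0.503 - 0.724| = 0.221


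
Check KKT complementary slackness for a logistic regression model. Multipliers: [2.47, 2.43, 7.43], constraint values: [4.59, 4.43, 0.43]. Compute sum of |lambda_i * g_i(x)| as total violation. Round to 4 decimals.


KKT complementary slackness check:
lambda_1 * g_1 = 2.47 * 4.59 = 11.3373
lambda_2 * g_2 = 2.43 * 4.43 = 10.7649
lambda_3 * g_3 = 7.43 * 0.43 = 3.1949
Total violation = 11.3373 + 10.7649 + 3.1949 = 25.2971


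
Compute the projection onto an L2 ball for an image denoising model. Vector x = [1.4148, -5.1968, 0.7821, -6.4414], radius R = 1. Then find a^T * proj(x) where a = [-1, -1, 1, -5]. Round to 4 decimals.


Step 1: Compute ||x|| (intermediates to 6 decimals).
||x|| = sqrt(1.4148^2 + (-5.1968)^2 + 0.7821^2 + (-6.4414)^2) = 8.432776
Step 2: Project.
Since ||x|| > R, scale = R/||x|| = 1/8.432776 = 0.118585, proj(x) = scale * x
proj(x) = [0.167774, -0.616263, 0.092745, -0.763853]
Step 3: Dot product.
a^T * proj(x) = -1*0.167774 - 1*(-0.616263) + 1*0.092745 - 5*(-0.763853) = 4.3605


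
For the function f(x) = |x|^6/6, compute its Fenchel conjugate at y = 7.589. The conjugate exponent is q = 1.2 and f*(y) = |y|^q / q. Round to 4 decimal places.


The conjugate exponent q satisfies 1/p + 1/q = 1.
p = 6, so q = 6/(6 - 1) = 1.2
|y|^q = 7.589^1.2 = 11.3821
f*(7.589) = 11.3821 / 1.2 = 9.4851


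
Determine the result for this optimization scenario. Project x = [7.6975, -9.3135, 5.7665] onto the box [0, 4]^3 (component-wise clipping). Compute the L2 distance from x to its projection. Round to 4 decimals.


Project each component onto [0, 4].
clip(7.6975) = 4.0, clip(-9.3135) = 0.0, clip(5.7665) = 4.0
Projection = [4.0, 0.0, 4.0]
Squared diffs: [13.6715, 86.7413, 3.1205]
Distance = sqrt(103.5333) = 10.1751


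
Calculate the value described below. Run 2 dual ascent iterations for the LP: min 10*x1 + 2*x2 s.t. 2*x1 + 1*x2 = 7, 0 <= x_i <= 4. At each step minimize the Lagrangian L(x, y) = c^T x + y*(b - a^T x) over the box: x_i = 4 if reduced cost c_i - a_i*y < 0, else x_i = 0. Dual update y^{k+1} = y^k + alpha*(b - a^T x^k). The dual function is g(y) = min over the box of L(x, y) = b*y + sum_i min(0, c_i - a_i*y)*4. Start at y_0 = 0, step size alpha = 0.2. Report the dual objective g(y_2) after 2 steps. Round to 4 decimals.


Dual ascent for LP: min 10*x1 + 2*x2, 2*x1 + 1*x2 = 7, 0 <= x_i <= 4
Step 1: y^k = 0.0, reduced costs: (10.0, 2.0)
  x^k = (0.0, 0.0), subgradient = b - a^T x = 7.0
  y^{k+1} = 0.0 + 0.2*7.0 = 1.4
Step 2: y^k = 1.4, reduced costs: (7.2, 0.6)
  x^k = (0.0, 0.0), subgradient = b - a^T x = 7.0
  y^{k+1} = 1.4 + 0.2*7.0 = 2.8
Dual objective at y_2 = 2.8: reduced costs (4.4, -0.8), box minimizer x = (0.0, 4.0)
g(y_2) = b*y + (c1 - a1*y)*x1 + (c2 - a2*y)*x2 = 7*2.8 + 4.4*0.0 + (-0.8)*4.0 = 19.6 + 0.0 - 3.2 = 16.4
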